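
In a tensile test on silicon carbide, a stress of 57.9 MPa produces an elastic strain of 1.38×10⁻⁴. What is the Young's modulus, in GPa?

E = σ/ε = 57.9 MPa / 1.38×10⁻⁴ = 419600 MPa = 420 GPa.

420 GPa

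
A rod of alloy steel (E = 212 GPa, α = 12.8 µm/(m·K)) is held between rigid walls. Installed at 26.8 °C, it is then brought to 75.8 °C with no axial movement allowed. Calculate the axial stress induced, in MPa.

133 MPa

ΔT = 49.00 K. Constrained thermal stress σ = E·α·ΔT = 212.0×10³ MPa × 12.8×10⁻⁶ × 49.00 = 133 MPa (compressive).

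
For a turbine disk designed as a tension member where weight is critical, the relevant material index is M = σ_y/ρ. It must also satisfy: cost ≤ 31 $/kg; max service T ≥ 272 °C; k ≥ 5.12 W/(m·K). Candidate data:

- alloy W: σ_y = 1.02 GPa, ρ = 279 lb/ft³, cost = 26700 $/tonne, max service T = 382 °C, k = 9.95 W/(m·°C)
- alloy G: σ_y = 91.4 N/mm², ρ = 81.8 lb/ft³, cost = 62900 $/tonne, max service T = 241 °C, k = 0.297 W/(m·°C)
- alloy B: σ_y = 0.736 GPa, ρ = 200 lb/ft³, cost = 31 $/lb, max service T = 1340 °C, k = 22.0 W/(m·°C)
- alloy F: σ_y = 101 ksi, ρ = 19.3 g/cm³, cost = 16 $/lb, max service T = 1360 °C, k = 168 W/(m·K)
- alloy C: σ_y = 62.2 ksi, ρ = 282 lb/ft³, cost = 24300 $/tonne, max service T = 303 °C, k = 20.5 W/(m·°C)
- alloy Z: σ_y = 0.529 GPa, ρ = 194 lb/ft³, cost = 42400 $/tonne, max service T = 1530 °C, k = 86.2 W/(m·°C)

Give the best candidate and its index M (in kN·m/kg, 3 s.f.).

Screen on constraints: cost ≤ 31 $/kg; max service T ≥ 272 °C; k ≥ 5.12 W/(m·K). Survivors: alloy W, alloy C.
In SI units:
  alloy W: σ_y = 1020 MPa, ρ = 4469 kg/m³
  alloy C: σ_y = 428.9 MPa, ρ = 4517 kg/m³
  alloy W: M = 228 kN·m/kg
  alloy C: M = 94.9 kN·m/kg
Highest index: alloy W.

alloy W, M = 228 kN·m/kg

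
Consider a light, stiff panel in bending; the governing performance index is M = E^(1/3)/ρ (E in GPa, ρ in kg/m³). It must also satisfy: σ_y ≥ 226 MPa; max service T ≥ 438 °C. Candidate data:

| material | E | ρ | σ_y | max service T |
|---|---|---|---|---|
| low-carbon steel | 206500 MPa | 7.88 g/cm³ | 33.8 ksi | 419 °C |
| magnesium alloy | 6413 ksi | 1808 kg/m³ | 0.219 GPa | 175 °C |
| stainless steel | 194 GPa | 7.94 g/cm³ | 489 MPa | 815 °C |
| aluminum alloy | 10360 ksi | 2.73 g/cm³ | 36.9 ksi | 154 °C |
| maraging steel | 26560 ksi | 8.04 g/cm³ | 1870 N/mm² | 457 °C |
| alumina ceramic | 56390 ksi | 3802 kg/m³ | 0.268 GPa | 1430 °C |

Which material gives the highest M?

alumina ceramic

Screen on constraints: σ_y ≥ 226 MPa; max service T ≥ 438 °C. Survivors: stainless steel, maraging steel, alumina ceramic.
In SI units:
  stainless steel: E = 194.0 GPa, ρ = 7940 kg/m³
  maraging steel: E = 183.1 GPa, ρ = 8040 kg/m³
  alumina ceramic: E = 388.8 GPa, ρ = 3802 kg/m³
  alumina ceramic: M = 1.92×10⁻³
  stainless steel: M = 0.729×10⁻³
  maraging steel: M = 0.706×10⁻³
Alumina ceramic has the largest M.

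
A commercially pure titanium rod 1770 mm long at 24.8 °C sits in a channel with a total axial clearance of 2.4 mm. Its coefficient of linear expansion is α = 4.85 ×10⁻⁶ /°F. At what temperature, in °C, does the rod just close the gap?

180 °C

α = 4.85×10⁻⁶/°F × 9/5 = 8.73×10⁻⁶/K.
α·L₀·ΔT = 2.4 mm ⇒ ΔT = 2.4 / (8.73×10⁻⁶ × 1770.0) = 155.3 K.
T = 24.8 + 155.3 = 180.1 °C.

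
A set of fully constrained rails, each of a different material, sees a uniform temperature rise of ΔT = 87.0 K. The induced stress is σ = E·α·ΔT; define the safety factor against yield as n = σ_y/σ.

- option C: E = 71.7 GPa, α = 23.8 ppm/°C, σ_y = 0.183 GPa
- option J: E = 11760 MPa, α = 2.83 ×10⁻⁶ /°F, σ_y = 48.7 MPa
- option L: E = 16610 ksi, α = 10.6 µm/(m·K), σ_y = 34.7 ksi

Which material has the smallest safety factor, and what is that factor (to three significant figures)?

Per material, after unit conversion:
  option C: E = 71.70, α = 23.8, σ_y = 183.0 → σ = 148 MPa, n = 1.23
  option J: E = 11.76, α = 5.09, σ_y = 48.70 → σ = 5.21 MPa, n = 9.34
  option L: E = 114.5, α = 10.6, σ_y = 239.2 → σ = 106 MPa, n = 2.27
Option C has the lowest safety factor, n = 1.23.

option C, n = 1.23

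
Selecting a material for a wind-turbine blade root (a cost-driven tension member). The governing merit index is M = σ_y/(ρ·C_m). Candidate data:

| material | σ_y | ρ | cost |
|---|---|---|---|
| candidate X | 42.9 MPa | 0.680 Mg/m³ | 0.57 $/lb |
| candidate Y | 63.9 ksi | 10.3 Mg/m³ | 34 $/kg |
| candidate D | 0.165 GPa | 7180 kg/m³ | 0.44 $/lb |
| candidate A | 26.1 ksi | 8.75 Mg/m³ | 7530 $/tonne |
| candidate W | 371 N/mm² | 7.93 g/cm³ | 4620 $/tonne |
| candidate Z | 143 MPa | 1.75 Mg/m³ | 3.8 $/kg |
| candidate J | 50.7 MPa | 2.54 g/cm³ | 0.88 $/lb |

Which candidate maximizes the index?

In SI units:
  candidate X: σ_y = 42.90 MPa, ρ = 680.0 kg/m³, cost = 1.257 $/kg
  candidate Y: σ_y = 440.6 MPa, ρ = 10300 kg/m³, cost = 34.00 $/kg
  candidate D: σ_y = 165.0 MPa, ρ = 7180 kg/m³, cost = 0.9700 $/kg
  candidate A: σ_y = 180.0 MPa, ρ = 8750 kg/m³, cost = 7.530 $/kg
  candidate W: σ_y = 371.0 MPa, ρ = 7930 kg/m³, cost = 4.620 $/kg
  candidate Z: σ_y = 143.0 MPa, ρ = 1750 kg/m³, cost = 3.800 $/kg
  candidate J: σ_y = 50.70 MPa, ρ = 2540 kg/m³, cost = 1.940 $/kg
  candidate X: M = 50.2 kN·m per $
  candidate D: M = 23.7 kN·m per $
  candidate Z: M = 21.5 kN·m per $
  candidate J: M = 10.3 kN·m per $
  candidate W: M = 10.1 kN·m per $
  candidate A: M = 2.73 kN·m per $
  candidate Y: M = 1.26 kN·m per $
The maximum is for candidate X.

candidate X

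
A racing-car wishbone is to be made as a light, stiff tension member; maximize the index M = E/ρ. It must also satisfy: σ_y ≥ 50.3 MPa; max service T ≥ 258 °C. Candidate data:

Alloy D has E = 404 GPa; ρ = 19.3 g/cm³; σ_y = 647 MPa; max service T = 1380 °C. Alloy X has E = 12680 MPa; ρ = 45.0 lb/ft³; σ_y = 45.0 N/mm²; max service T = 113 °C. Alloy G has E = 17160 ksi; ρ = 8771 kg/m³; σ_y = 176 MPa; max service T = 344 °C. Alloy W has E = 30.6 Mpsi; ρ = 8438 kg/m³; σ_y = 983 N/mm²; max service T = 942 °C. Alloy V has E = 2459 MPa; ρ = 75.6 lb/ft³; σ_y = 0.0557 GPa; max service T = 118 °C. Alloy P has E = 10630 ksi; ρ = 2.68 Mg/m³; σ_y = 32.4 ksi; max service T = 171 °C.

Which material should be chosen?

alloy W

Screen on constraints: σ_y ≥ 50.3 MPa; max service T ≥ 258 °C. Survivors: alloy D, alloy G, alloy W.
Putting every candidate on a common basis:
  alloy D: E = 404.0 GPa, ρ = 19300 kg/m³
  alloy G: E = 118.3 GPa, ρ = 8771 kg/m³
  alloy W: E = 211.0 GPa, ρ = 8438 kg/m³
  alloy W: M = 25.0 MN·m/kg
  alloy D: M = 20.9 MN·m/kg
  alloy G: M = 13.5 MN·m/kg
Highest index: alloy W.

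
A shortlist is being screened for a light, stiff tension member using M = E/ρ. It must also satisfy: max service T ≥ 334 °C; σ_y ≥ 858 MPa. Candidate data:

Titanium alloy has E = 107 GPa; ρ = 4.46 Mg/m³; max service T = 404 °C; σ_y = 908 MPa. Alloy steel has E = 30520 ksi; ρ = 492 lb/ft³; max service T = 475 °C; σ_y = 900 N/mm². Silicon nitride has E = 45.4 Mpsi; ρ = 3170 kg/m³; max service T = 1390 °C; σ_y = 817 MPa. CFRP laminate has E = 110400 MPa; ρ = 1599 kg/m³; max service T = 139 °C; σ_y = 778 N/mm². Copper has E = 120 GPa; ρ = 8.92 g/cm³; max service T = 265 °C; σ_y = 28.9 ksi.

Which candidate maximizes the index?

alloy steel

Screen on constraints: max service T ≥ 334 °C; σ_y ≥ 858 MPa. Survivors: titanium alloy, alloy steel.
Normalizing units and computing the index:
  titanium alloy: E = 107.0 GPa, ρ = 4460 kg/m³
  alloy steel: E = 210.4 GPa, ρ = 7881 kg/m³
  alloy steel: M = 26.7 MN·m/kg
  titanium alloy: M = 24.0 MN·m/kg
Highest index: alloy steel.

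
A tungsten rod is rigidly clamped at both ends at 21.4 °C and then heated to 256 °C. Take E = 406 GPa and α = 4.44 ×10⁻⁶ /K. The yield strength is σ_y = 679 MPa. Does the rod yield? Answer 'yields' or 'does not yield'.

does not yield

ΔT = 234.6 K. Constrained thermal stress σ = E·α·ΔT = 406.0×10³ MPa × 4.44×10⁻⁶ × 234.6 = 423 MPa (compressive).
Compare to σ_y = 679 MPa: σ < σ_y, so it does not yield.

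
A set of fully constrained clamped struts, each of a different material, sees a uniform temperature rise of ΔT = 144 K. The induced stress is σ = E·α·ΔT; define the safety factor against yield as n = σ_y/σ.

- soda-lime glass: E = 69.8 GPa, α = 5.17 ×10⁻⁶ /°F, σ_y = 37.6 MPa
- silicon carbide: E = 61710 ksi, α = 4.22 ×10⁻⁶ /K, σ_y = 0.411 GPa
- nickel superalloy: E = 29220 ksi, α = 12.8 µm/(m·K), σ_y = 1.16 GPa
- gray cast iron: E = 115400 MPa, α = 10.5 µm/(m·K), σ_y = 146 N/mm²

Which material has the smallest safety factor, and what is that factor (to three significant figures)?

soda-lime glass, n = 0.402

Per material, after unit conversion:
  soda-lime glass: E = 69.80, α = 9.31, σ_y = 37.60 → σ = 93.5 MPa, n = 0.402
  silicon carbide: E = 425.5, α = 4.22, σ_y = 411.0 → σ = 259 MPa, n = 1.59
  nickel superalloy: E = 201.5, α = 12.8, σ_y = 1160 → σ = 371 MPa, n = 3.12
  gray cast iron: E = 115.4, α = 10.5, σ_y = 146.0 → σ = 174 MPa, n = 0.837
The minimum is soda-lime glass at n = 0.402.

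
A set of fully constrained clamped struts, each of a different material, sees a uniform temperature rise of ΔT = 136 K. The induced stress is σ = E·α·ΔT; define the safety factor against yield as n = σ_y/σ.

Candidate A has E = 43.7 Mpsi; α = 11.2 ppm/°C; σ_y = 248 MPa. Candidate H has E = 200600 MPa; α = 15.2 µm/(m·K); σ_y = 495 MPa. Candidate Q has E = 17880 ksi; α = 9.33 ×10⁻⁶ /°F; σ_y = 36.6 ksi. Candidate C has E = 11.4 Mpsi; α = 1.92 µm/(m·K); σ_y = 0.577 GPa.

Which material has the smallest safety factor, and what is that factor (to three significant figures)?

In consistent units (E in GPa, α in ×10⁻⁶/K, σ_y in MPa):
  candidate A: E = 301.3, α = 11.2, σ_y = 248.0 → σ = 459 MPa, n = 0.540
  candidate H: E = 200.6, α = 15.2, σ_y = 495.0 → σ = 415 MPa, n = 1.19
  candidate Q: E = 123.3, α = 16.8, σ_y = 252.3 → σ = 282 MPa, n = 0.896
  candidate C: E = 78.60, α = 1.92, σ_y = 577.0 → σ = 20.5 MPa, n = 28.1
Smallest n: candidate A with n = 0.540.

candidate A, n = 0.540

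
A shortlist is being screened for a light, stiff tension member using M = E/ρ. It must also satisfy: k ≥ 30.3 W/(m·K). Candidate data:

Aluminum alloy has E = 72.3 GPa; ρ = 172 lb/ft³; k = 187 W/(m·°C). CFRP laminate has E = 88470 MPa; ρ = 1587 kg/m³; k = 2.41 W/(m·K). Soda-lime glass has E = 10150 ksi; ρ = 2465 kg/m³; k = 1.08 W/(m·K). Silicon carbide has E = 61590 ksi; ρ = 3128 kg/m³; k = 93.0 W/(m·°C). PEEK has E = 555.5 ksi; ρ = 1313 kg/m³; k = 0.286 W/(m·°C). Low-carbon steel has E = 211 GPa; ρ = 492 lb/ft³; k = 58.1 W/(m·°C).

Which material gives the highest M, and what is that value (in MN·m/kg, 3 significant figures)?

silicon carbide, M = 136 MN·m/kg

Screen on constraints: k ≥ 30.3 W/(m·K). Survivors: aluminum alloy, silicon carbide, low-carbon steel.
Convert each candidate to consistent units, then evaluate M:
  aluminum alloy: E = 72.30 GPa, ρ = 2755 kg/m³
  silicon carbide: E = 424.6 GPa, ρ = 3128 kg/m³
  low-carbon steel: E = 211.0 GPa, ρ = 7881 kg/m³
  silicon carbide: M = 136 MN·m/kg
  low-carbon steel: M = 26.8 MN·m/kg
  aluminum alloy: M = 26.2 MN·m/kg
The maximum is for silicon carbide.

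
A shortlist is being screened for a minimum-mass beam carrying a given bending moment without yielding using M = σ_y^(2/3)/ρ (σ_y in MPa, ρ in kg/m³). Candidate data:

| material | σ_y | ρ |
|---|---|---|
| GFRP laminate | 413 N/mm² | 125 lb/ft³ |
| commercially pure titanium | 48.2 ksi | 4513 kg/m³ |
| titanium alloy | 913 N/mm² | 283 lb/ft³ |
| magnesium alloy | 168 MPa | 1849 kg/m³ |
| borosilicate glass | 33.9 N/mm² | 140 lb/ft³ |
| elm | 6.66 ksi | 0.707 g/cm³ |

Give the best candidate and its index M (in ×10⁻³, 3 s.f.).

GFRP laminate, M = 27.7×10⁻³

After converting to SI:
  GFRP laminate: σ_y = 413.0 MPa, ρ = 2002 kg/m³
  commercially pure titanium: σ_y = 332.3 MPa, ρ = 4513 kg/m³
  titanium alloy: σ_y = 913.0 MPa, ρ = 4533 kg/m³
  magnesium alloy: σ_y = 168.0 MPa, ρ = 1849 kg/m³
  borosilicate glass: σ_y = 33.90 MPa, ρ = 2243 kg/m³
  elm: σ_y = 45.92 MPa, ρ = 707.0 kg/m³
  GFRP laminate: M = 27.7×10⁻³
  titanium alloy: M = 20.8×10⁻³
  elm: M = 18.1×10⁻³
  magnesium alloy: M = 16.5×10⁻³
  commercially pure titanium: M = 10.6×10⁻³
  borosilicate glass: M = 4.67×10⁻³
GFRP laminate has the largest M.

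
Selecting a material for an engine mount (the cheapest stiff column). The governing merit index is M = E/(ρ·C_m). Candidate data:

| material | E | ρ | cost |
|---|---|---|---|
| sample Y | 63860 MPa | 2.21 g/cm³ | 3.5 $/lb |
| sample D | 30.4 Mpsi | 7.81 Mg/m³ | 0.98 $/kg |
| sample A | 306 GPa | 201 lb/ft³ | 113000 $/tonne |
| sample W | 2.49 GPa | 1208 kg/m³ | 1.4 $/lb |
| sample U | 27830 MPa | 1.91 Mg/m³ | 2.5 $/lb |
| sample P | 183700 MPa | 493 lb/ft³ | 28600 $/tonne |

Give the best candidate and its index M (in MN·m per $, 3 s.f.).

Convert each candidate to consistent units, then evaluate M:
  sample Y: E = 63.86 GPa, ρ = 2210 kg/m³, cost = 7.716 $/kg
  sample D: E = 209.6 GPa, ρ = 7810 kg/m³, cost = 0.9800 $/kg
  sample A: E = 306.0 GPa, ρ = 3220 kg/m³, cost = 113.0 $/kg
  sample W: E = 2.490 GPa, ρ = 1208 kg/m³, cost = 3.086 $/kg
  sample U: E = 27.83 GPa, ρ = 1910 kg/m³, cost = 5.511 $/kg
  sample P: E = 183.7 GPa, ρ = 7897 kg/m³, cost = 28.60 $/kg
  sample D: M = 27.4 MN·m per $
  sample Y: M = 3.74 MN·m per $
  sample U: M = 2.64 MN·m per $
  sample A: M = 0.841 MN·m per $
  sample P: M = 0.813 MN·m per $
  sample W: M = 0.668 MN·m per $
Sample D has the largest M.

sample D, M = 27.4 MN·m per $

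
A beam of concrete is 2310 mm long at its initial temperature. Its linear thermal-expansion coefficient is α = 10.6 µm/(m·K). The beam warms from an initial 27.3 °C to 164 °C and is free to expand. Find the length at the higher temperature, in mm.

ΔT = 164 − 27.3 = 136.7 K.
ΔL = α·L₀·ΔT = 10.6×10⁻⁶ × 2310 mm × 136.7 K = 3.35 mm.
L = L₀ + ΔL = 2310 + 3.35 = 2313.3 mm.

2313.3 mm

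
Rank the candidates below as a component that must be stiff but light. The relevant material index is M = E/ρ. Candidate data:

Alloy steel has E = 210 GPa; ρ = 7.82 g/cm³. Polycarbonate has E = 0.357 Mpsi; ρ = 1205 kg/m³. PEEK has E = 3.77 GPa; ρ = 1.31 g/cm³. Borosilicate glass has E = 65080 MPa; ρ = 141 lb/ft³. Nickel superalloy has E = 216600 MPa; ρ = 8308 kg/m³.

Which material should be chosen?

borosilicate glass

After converting to SI:
  alloy steel: E = 210.0 GPa, ρ = 7820 kg/m³
  polycarbonate: E = 2.461 GPa, ρ = 1205 kg/m³
  PEEK: E = 3.770 GPa, ρ = 1310 kg/m³
  borosilicate glass: E = 65.08 GPa, ρ = 2259 kg/m³
  nickel superalloy: E = 216.6 GPa, ρ = 8308 kg/m³
  borosilicate glass: M = 28.8 MN·m/kg
  alloy steel: M = 26.9 MN·m/kg
  nickel superalloy: M = 26.1 MN·m/kg
  PEEK: M = 2.88 MN·m/kg
  polycarbonate: M = 2.04 MN·m/kg
The maximum is for borosilicate glass.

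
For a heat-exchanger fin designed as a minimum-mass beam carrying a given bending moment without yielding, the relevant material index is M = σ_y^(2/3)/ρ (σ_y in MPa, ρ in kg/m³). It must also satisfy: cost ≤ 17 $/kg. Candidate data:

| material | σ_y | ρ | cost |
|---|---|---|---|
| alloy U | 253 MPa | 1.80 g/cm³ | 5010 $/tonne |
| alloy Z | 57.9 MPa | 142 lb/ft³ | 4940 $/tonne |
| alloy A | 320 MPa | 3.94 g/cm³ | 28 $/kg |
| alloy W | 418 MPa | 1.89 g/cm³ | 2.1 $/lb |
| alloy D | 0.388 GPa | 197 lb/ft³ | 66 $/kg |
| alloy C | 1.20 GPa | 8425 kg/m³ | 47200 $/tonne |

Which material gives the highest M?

Screen on constraints: cost ≤ 17 $/kg. Survivors: alloy U, alloy Z, alloy W.
After converting to SI:
  alloy U: σ_y = 253.0 MPa, ρ = 1800 kg/m³
  alloy Z: σ_y = 57.90 MPa, ρ = 2275 kg/m³
  alloy W: σ_y = 418.0 MPa, ρ = 1890 kg/m³
  alloy W: M = 29.6×10⁻³
  alloy U: M = 22.2×10⁻³
  alloy Z: M = 6.58×10⁻³
Alloy W has the largest M.

alloy W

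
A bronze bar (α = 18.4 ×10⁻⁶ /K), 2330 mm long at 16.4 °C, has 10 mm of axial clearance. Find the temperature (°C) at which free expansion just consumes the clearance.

250 °C

α·L₀·ΔT = 10.0 mm ⇒ ΔT = 10.0 / (18.4×10⁻⁶ × 2330.0) = 233.3 K.
T = 16.4 + 233.3 = 249.7 °C.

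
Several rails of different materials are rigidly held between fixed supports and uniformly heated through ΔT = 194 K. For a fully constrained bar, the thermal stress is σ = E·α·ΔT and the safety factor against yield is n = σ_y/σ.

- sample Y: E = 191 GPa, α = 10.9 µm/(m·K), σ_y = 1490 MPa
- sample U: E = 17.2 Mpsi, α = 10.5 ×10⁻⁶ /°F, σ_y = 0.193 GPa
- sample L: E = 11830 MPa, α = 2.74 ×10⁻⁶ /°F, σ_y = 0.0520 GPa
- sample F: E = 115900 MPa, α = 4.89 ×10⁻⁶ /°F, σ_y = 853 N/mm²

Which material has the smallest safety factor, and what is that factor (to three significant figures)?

sample U, n = 0.444

Per material, after unit conversion:
  sample Y: E = 191.0, α = 10.9, σ_y = 1490 → σ = 404 MPa, n = 3.69
  sample U: E = 118.6, α = 18.9, σ_y = 193.0 → σ = 435 MPa, n = 0.444
  sample L: E = 11.83, α = 4.93, σ_y = 52.00 → σ = 11.3 MPa, n = 4.59
  sample F: E = 115.9, α = 8.80, σ_y = 853.0 → σ = 198 MPa, n = 4.31
The minimum is sample U at n = 0.444.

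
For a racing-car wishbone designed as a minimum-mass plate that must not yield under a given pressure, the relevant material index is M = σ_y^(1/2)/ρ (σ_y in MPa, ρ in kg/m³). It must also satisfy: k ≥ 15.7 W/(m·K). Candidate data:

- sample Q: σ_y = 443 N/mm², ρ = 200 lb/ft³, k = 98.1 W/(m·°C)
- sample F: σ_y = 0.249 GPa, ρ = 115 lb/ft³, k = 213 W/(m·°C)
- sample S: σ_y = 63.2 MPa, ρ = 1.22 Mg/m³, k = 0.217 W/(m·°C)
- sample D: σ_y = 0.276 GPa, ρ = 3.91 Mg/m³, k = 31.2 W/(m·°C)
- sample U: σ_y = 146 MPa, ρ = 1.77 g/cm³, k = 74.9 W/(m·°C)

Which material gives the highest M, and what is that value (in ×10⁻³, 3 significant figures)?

Screen on constraints: k ≥ 15.7 W/(m·K). Survivors: sample Q, sample F, sample D, sample U.
Normalizing units and computing the index:
  sample Q: σ_y = 443.0 MPa, ρ = 3204 kg/m³
  sample F: σ_y = 249.0 MPa, ρ = 1842 kg/m³
  sample D: σ_y = 276.0 MPa, ρ = 3910 kg/m³
  sample U: σ_y = 146.0 MPa, ρ = 1770 kg/m³
  sample F: M = 8.57×10⁻³
  sample U: M = 6.83×10⁻³
  sample Q: M = 6.57×10⁻³
  sample D: M = 4.25×10⁻³
Highest index: sample F.

sample F, M = 8.57×10⁻³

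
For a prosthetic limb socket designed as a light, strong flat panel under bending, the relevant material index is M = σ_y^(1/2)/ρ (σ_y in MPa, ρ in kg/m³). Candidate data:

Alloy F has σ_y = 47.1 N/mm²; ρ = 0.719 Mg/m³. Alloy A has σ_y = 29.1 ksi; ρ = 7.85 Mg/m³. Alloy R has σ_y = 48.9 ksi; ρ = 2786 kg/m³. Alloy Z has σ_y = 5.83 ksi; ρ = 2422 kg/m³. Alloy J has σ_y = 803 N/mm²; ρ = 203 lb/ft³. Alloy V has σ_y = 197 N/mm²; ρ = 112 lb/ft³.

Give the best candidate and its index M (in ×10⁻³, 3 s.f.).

alloy F, M = 9.55×10⁻³

In SI units:
  alloy F: σ_y = 47.10 MPa, ρ = 719.0 kg/m³
  alloy A: σ_y = 200.6 MPa, ρ = 7850 kg/m³
  alloy R: σ_y = 337.2 MPa, ρ = 2786 kg/m³
  alloy Z: σ_y = 40.20 MPa, ρ = 2422 kg/m³
  alloy J: σ_y = 803.0 MPa, ρ = 3252 kg/m³
  alloy V: σ_y = 197.0 MPa, ρ = 1794 kg/m³
  alloy F: M = 9.55×10⁻³
  alloy J: M = 8.71×10⁻³
  alloy V: M = 7.82×10⁻³
  alloy R: M = 6.59×10⁻³
  alloy Z: M = 2.62×10⁻³
  alloy A: M = 1.80×10⁻³
Alloy F ranks first.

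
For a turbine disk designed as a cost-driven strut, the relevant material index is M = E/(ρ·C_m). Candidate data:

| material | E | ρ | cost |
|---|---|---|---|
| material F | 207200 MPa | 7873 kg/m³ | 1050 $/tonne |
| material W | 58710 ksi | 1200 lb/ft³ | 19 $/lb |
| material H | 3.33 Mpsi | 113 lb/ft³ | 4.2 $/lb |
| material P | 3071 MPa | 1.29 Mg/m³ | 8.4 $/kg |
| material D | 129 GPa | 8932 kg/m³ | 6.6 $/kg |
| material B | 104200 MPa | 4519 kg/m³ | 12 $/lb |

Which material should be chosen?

Putting every candidate on a common basis:
  material F: E = 207.2 GPa, ρ = 7873 kg/m³, cost = 1.050 $/kg
  material W: E = 404.8 GPa, ρ = 19220 kg/m³, cost = 41.89 $/kg
  material H: E = 22.96 GPa, ρ = 1810 kg/m³, cost = 9.259 $/kg
  material P: E = 3.071 GPa, ρ = 1290 kg/m³, cost = 8.400 $/kg
  material D: E = 129.0 GPa, ρ = 8932 kg/m³, cost = 6.600 $/kg
  material B: E = 104.2 GPa, ρ = 4519 kg/m³, cost = 26.46 $/kg
  material F: M = 25.1 MN·m per $
  material D: M = 2.19 MN·m per $
  material H: M = 1.37 MN·m per $
  material B: M = 0.872 MN·m per $
  material W: M = 0.503 MN·m per $
  material P: M = 0.283 MN·m per $
Highest index: material F.

material F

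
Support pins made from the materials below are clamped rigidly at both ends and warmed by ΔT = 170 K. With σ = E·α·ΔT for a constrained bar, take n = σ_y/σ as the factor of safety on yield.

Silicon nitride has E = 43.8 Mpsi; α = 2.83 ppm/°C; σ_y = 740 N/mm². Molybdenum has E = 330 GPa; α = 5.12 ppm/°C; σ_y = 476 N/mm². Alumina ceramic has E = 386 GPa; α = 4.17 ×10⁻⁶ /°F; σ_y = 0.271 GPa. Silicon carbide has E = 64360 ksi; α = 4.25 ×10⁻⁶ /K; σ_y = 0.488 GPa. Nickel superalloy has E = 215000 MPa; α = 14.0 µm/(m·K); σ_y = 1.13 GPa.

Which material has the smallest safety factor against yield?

alumina ceramic

With everything in SI (GPa, ×10⁻⁶/K, MPa):
  silicon nitride: E = 302.0, α = 2.83, σ_y = 740.0 → σ = 145 MPa, n = 5.09
  molybdenum: E = 330.0, α = 5.12, σ_y = 476.0 → σ = 287 MPa, n = 1.66
  alumina ceramic: E = 386.0, α = 7.51, σ_y = 271.0 → σ = 493 MPa, n = 0.550
  silicon carbide: E = 443.7, α = 4.25, σ_y = 488.0 → σ = 321 MPa, n = 1.52
  nickel superalloy: E = 215.0, α = 14.0, σ_y = 1130 → σ = 512 MPa, n = 2.21
Alumina ceramic has the lowest safety factor, n = 0.550.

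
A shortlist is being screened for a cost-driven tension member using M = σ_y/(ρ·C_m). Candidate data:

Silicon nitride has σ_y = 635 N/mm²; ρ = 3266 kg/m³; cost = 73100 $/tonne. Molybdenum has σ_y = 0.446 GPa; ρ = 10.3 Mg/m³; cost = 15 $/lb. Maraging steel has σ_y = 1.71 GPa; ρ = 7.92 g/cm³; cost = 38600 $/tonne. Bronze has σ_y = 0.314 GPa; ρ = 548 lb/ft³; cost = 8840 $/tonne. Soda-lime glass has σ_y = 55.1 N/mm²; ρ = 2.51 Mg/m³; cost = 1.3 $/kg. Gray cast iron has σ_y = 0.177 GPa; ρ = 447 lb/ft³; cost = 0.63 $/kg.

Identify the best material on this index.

gray cast iron

Putting every candidate on a common basis:
  silicon nitride: σ_y = 635.0 MPa, ρ = 3266 kg/m³, cost = 73.10 $/kg
  molybdenum: σ_y = 446.0 MPa, ρ = 10300 kg/m³, cost = 33.07 $/kg
  maraging steel: σ_y = 1710 MPa, ρ = 7920 kg/m³, cost = 38.60 $/kg
  bronze: σ_y = 314.0 MPa, ρ = 8778 kg/m³, cost = 8.840 $/kg
  soda-lime glass: σ_y = 55.10 MPa, ρ = 2510 kg/m³, cost = 1.300 $/kg
  gray cast iron: σ_y = 177.0 MPa, ρ = 7160 kg/m³, cost = 0.6300 $/kg
  gray cast iron: M = 39.2 kN·m per $
  soda-lime glass: M = 16.9 kN·m per $
  maraging steel: M = 5.59 kN·m per $
  bronze: M = 4.05 kN·m per $
  silicon nitride: M = 2.66 kN·m per $
  molybdenum: M = 1.31 kN·m per $
Gray cast iron ranks first.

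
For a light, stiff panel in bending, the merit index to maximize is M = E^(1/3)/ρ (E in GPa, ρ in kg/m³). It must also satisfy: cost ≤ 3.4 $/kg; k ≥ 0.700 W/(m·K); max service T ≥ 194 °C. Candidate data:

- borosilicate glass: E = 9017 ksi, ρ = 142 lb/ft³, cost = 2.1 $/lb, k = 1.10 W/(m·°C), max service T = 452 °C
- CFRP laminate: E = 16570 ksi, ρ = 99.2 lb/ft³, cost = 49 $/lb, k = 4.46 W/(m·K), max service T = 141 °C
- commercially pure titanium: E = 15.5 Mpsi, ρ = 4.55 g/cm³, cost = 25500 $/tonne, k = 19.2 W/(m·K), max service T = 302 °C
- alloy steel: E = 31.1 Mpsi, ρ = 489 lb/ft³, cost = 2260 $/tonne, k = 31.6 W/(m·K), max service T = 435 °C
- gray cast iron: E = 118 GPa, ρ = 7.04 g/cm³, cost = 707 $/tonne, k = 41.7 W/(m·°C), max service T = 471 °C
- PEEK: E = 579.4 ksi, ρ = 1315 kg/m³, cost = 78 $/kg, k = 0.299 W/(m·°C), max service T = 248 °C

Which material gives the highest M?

Screen on constraints: cost ≤ 3.4 $/kg; k ≥ 0.700 W/(m·K); max service T ≥ 194 °C. Survivors: alloy steel, gray cast iron.
After converting to SI:
  alloy steel: E = 214.4 GPa, ρ = 7833 kg/m³
  gray cast iron: E = 118.0 GPa, ρ = 7040 kg/m³
  alloy steel: M = 0.764×10⁻³
  gray cast iron: M = 0.697×10⁻³
Alloy steel has the largest M.

alloy steel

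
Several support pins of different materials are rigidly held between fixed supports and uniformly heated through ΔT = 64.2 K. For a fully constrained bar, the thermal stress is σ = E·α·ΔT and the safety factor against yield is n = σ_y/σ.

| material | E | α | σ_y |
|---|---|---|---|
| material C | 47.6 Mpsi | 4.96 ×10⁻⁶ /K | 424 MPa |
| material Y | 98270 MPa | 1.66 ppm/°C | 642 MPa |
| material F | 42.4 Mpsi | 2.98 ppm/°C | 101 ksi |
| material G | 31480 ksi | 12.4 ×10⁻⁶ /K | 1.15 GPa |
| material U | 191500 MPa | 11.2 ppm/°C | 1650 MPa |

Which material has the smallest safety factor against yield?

In consistent units (E in GPa, α in ×10⁻⁶/K, σ_y in MPa):
  material C: E = 328.2, α = 4.96, σ_y = 424.0 → σ = 105 MPa, n = 4.06
  material Y: E = 98.27, α = 1.66, σ_y = 642.0 → σ = 10.5 MPa, n = 61.3
  material F: E = 292.3, α = 2.98, σ_y = 696.4 → σ = 55.9 MPa, n = 12.5
  material G: E = 217.0, α = 12.4, σ_y = 1150 → σ = 173 MPa, n = 6.66
  material U: E = 191.5, α = 11.2, σ_y = 1650 → σ = 138 MPa, n = 12.0
The minimum is material C at n = 4.06.

material C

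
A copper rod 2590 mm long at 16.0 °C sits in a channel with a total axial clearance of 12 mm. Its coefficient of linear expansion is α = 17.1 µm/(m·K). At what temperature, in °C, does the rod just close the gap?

α·L₀·ΔT = 12.0 mm ⇒ ΔT = 12.0 / (17.1×10⁻⁶ × 2590.0) = 270.9 K.
T = 16.0 + 270.9 = 286.9 °C.

287 °C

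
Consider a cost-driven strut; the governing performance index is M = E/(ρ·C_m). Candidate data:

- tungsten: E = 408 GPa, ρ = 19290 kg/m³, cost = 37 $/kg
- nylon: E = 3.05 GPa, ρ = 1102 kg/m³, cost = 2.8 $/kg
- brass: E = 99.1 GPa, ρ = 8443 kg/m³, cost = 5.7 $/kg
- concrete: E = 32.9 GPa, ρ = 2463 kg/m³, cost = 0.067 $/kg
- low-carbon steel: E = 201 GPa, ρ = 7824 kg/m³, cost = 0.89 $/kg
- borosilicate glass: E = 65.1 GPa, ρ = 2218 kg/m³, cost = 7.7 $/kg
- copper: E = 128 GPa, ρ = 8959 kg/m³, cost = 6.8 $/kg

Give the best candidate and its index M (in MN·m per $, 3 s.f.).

Per-candidate index values:
  concrete: M = 199 MN·m per $
  low-carbon steel: M = 28.9 MN·m per $
  borosilicate glass: M = 3.81 MN·m per $
  copper: M = 2.10 MN·m per $
  brass: M = 2.06 MN·m per $
  nylon: M = 0.988 MN·m per $
  tungsten: M = 0.572 MN·m per $
Highest index: concrete.

concrete, M = 199 MN·m per $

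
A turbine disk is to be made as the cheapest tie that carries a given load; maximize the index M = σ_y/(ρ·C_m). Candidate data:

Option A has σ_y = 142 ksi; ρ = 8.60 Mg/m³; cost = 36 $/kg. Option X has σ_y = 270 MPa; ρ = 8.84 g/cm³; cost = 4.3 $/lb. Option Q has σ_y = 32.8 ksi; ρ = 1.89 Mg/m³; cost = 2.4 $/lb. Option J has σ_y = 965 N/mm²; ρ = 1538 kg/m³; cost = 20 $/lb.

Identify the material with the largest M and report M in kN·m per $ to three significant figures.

Normalizing units and computing the index:
  option A: σ_y = 979.1 MPa, ρ = 8600 kg/m³, cost = 36.00 $/kg
  option X: σ_y = 270.0 MPa, ρ = 8840 kg/m³, cost = 9.480 $/kg
  option Q: σ_y = 226.1 MPa, ρ = 1890 kg/m³, cost = 5.291 $/kg
  option J: σ_y = 965.0 MPa, ρ = 1538 kg/m³, cost = 44.09 $/kg
  option Q: M = 22.6 kN·m per $
  option J: M = 14.2 kN·m per $
  option X: M = 3.22 kN·m per $
  option A: M = 3.16 kN·m per $
The maximum is for option Q.

option Q, M = 22.6 kN·m per $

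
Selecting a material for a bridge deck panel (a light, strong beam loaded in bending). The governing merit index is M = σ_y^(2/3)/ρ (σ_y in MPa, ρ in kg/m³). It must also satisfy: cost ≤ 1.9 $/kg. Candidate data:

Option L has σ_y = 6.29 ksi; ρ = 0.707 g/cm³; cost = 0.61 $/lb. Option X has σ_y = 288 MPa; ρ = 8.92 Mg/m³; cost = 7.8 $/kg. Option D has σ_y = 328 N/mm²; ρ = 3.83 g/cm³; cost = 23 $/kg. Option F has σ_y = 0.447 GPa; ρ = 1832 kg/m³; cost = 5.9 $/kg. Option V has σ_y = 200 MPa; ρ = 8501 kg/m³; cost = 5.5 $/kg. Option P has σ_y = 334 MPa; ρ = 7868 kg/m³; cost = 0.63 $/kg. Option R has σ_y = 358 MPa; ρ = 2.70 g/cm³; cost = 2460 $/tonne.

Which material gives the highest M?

option L

Screen on constraints: cost ≤ 1.9 $/kg. Survivors: option L, option P.
After converting to SI:
  option L: σ_y = 43.37 MPa, ρ = 707.0 kg/m³
  option P: σ_y = 334.0 MPa, ρ = 7868 kg/m³
  option L: M = 17.5×10⁻³
  option P: M = 6.12×10⁻³
Highest index: option L.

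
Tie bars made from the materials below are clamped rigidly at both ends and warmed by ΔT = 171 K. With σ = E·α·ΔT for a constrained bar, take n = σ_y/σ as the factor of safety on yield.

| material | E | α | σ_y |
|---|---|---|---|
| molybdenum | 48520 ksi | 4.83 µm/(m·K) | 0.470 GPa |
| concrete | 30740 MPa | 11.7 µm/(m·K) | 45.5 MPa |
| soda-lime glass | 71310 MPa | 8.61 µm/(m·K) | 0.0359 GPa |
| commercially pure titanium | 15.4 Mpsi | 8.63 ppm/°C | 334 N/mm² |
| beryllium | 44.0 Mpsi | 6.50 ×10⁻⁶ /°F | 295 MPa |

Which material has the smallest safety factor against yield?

soda-lime glass

In consistent units (E in GPa, α in ×10⁻⁶/K, σ_y in MPa):
  molybdenum: E = 334.5, α = 4.83, σ_y = 470.0 → σ = 276 MPa, n = 1.70
  concrete: E = 30.74, α = 11.7, σ_y = 45.50 → σ = 61.5 MPa, n = 0.740
  soda-lime glass: E = 71.31, α = 8.61, σ_y = 35.90 → σ = 105 MPa, n = 0.342
  commercially pure titanium: E = 106.2, α = 8.63, σ_y = 334.0 → σ = 157 MPa, n = 2.13
  beryllium: E = 303.4, α = 11.7, σ_y = 295.0 → σ = 607 MPa, n = 0.486
Soda-lime glass has the lowest safety factor, n = 0.342.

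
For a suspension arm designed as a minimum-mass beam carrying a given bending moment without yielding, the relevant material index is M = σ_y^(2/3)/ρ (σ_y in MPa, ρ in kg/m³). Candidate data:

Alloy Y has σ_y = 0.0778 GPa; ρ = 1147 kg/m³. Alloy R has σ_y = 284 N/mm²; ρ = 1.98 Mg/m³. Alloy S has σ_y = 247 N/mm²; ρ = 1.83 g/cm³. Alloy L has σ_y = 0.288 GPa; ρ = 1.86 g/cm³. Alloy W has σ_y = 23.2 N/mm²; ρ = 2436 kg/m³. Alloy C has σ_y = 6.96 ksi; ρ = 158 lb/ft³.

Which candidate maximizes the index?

Normalizing units and computing the index:
  alloy Y: σ_y = 77.80 MPa, ρ = 1147 kg/m³
  alloy R: σ_y = 284.0 MPa, ρ = 1980 kg/m³
  alloy S: σ_y = 247.0 MPa, ρ = 1830 kg/m³
  alloy L: σ_y = 288.0 MPa, ρ = 1860 kg/m³
  alloy W: σ_y = 23.20 MPa, ρ = 2436 kg/m³
  alloy C: σ_y = 47.99 MPa, ρ = 2531 kg/m³
  alloy L: M = 23.4×10⁻³
  alloy R: M = 21.8×10⁻³
  alloy S: M = 21.5×10⁻³
  alloy Y: M = 15.9×10⁻³
  alloy C: M = 5.22×10⁻³
  alloy W: M = 3.34×10⁻³
Highest index: alloy L.

alloy L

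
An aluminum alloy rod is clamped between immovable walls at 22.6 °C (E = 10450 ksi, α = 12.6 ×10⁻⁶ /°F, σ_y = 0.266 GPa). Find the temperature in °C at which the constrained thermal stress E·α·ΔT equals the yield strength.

E = 10450 ksi = 72.05 GPa.
α = 12.6×10⁻⁶/°F × 9/5 = 22.7×10⁻⁶/K.
σ_y = 0.266 GPa = 266.0 MPa.
E·α·ΔT = 266.0 MPa ⇒ ΔT = 266.0 / (72.05×10³ × 22.7×10⁻⁶) = 162.8 K.
T = 22.6 + 162.8 = 185.4 °C.

185 °C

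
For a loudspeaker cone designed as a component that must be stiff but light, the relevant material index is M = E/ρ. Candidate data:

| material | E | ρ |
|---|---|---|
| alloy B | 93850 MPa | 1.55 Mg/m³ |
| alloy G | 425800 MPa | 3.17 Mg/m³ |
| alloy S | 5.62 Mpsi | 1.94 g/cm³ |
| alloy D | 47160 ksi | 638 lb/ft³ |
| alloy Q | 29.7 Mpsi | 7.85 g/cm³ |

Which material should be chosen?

alloy G

Putting every candidate on a common basis:
  alloy B: E = 93.85 GPa, ρ = 1550 kg/m³
  alloy G: E = 425.8 GPa, ρ = 3170 kg/m³
  alloy S: E = 38.75 GPa, ρ = 1940 kg/m³
  alloy D: E = 325.2 GPa, ρ = 10220 kg/m³
  alloy Q: E = 204.8 GPa, ρ = 7850 kg/m³
  alloy G: M = 134 MN·m/kg
  alloy B: M = 60.5 MN·m/kg
  alloy D: M = 31.8 MN·m/kg
  alloy Q: M = 26.1 MN·m/kg
  alloy S: M = 20.0 MN·m/kg
Alloy G ranks first.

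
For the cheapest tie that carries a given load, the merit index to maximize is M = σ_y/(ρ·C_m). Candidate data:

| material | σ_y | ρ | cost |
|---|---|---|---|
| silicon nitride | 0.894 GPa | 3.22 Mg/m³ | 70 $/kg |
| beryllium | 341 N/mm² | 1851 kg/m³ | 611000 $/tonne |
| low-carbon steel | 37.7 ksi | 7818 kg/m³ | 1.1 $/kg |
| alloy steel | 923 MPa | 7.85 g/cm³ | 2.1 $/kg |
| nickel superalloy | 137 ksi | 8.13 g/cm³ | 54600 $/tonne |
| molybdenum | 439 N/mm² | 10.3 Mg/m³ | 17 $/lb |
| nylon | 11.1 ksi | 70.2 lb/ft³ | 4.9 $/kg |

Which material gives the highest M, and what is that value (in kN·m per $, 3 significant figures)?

In SI units:
  silicon nitride: σ_y = 894.0 MPa, ρ = 3220 kg/m³, cost = 70.00 $/kg
  beryllium: σ_y = 341.0 MPa, ρ = 1851 kg/m³, cost = 611.0 $/kg
  low-carbon steel: σ_y = 259.9 MPa, ρ = 7818 kg/m³, cost = 1.100 $/kg
  alloy steel: σ_y = 923.0 MPa, ρ = 7850 kg/m³, cost = 2.100 $/kg
  nickel superalloy: σ_y = 944.6 MPa, ρ = 8130 kg/m³, cost = 54.60 $/kg
  molybdenum: σ_y = 439.0 MPa, ρ = 10300 kg/m³, cost = 37.48 $/kg
  nylon: σ_y = 76.53 MPa, ρ = 1124 kg/m³, cost = 4.900 $/kg
  alloy steel: M = 56.0 kN·m per $
  low-carbon steel: M = 30.2 kN·m per $
  nylon: M = 13.9 kN·m per $
  silicon nitride: M = 3.97 kN·m per $
  nickel superalloy: M = 2.13 kN·m per $
  molybdenum: M = 1.14 kN·m per $
  beryllium: M = 0.302 kN·m per $
Alloy steel has the largest M.

alloy steel, M = 56.0 kN·m per $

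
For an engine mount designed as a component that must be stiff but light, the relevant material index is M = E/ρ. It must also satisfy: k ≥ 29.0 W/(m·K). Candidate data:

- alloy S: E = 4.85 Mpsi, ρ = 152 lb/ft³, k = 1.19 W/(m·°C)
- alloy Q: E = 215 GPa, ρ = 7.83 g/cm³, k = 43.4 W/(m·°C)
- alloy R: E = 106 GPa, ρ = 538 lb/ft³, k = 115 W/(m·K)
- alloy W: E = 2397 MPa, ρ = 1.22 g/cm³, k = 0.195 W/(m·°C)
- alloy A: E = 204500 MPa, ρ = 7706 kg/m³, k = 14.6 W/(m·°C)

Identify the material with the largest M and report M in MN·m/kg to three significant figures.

alloy Q, M = 27.5 MN·m/kg

Screen on constraints: k ≥ 29.0 W/(m·K). Survivors: alloy Q, alloy R.
Normalizing units and computing the index:
  alloy Q: E = 215.0 GPa, ρ = 7830 kg/m³
  alloy R: E = 106.0 GPa, ρ = 8618 kg/m³
  alloy Q: M = 27.5 MN·m/kg
  alloy R: M = 12.3 MN·m/kg
Alloy Q has the largest M.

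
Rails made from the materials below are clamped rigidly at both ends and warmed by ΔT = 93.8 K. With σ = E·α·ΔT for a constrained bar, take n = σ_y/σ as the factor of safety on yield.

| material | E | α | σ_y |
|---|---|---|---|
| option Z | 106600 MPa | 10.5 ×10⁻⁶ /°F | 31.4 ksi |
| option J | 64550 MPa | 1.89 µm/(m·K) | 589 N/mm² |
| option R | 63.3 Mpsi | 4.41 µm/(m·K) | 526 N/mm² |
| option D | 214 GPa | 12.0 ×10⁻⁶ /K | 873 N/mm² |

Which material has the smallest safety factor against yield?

In consistent units (E in GPa, α in ×10⁻⁶/K, σ_y in MPa):
  option Z: E = 106.6, α = 18.9, σ_y = 216.5 → σ = 189 MPa, n = 1.15
  option J: E = 64.55, α = 1.89, σ_y = 589.0 → σ = 11.4 MPa, n = 51.5
  option R: E = 436.4, α = 4.41, σ_y = 526.0 → σ = 181 MPa, n = 2.91
  option D: E = 214.0, α = 12.0, σ_y = 873.0 → σ = 241 MPa, n = 3.62
Smallest n: option Z with n = 1.15.

option Z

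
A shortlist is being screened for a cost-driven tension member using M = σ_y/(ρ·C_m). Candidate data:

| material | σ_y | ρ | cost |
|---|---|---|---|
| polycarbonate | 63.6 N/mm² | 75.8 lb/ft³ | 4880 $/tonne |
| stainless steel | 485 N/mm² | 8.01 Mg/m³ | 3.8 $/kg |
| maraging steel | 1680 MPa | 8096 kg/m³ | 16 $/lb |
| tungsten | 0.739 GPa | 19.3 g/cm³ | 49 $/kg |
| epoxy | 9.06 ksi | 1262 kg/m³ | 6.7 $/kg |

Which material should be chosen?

Convert each candidate to consistent units, then evaluate M:
  polycarbonate: σ_y = 63.60 MPa, ρ = 1214 kg/m³, cost = 4.880 $/kg
  stainless steel: σ_y = 485.0 MPa, ρ = 8010 kg/m³, cost = 3.800 $/kg
  maraging steel: σ_y = 1680 MPa, ρ = 8096 kg/m³, cost = 35.27 $/kg
  tungsten: σ_y = 739.0 MPa, ρ = 19300 kg/m³, cost = 49.00 $/kg
  epoxy: σ_y = 62.47 MPa, ρ = 1262 kg/m³, cost = 6.700 $/kg
  stainless steel: M = 15.9 kN·m per $
  polycarbonate: M = 10.7 kN·m per $
  epoxy: M = 7.39 kN·m per $
  maraging steel: M = 5.88 kN·m per $
  tungsten: M = 0.781 kN·m per $
The maximum is for stainless steel.

stainless steel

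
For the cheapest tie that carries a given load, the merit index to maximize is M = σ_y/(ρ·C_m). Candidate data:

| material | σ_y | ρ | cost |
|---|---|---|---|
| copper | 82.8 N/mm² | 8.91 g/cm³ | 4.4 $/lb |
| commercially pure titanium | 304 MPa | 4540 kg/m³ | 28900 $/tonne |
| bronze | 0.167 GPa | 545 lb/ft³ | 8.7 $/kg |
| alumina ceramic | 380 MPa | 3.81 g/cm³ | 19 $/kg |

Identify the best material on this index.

alumina ceramic

Convert each candidate to consistent units, then evaluate M:
  copper: σ_y = 82.80 MPa, ρ = 8910 kg/m³, cost = 9.700 $/kg
  commercially pure titanium: σ_y = 304.0 MPa, ρ = 4540 kg/m³, cost = 28.90 $/kg
  bronze: σ_y = 167.0 MPa, ρ = 8730 kg/m³, cost = 8.700 $/kg
  alumina ceramic: σ_y = 380.0 MPa, ρ = 3810 kg/m³, cost = 19.00 $/kg
  alumina ceramic: M = 5.25 kN·m per $
  commercially pure titanium: M = 2.32 kN·m per $
  bronze: M = 2.20 kN·m per $
  copper: M = 0.958 kN·m per $
Highest index: alumina ceramic.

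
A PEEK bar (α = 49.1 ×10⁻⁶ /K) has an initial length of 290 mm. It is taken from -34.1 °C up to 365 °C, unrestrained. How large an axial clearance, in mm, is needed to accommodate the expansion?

ΔT = 365 − (-34.1) = 399.1 K.
ΔL = α·L₀·ΔT = 49.1×10⁻⁶ × 290 mm × 399.1 K = 5.68 mm.

5.68 mm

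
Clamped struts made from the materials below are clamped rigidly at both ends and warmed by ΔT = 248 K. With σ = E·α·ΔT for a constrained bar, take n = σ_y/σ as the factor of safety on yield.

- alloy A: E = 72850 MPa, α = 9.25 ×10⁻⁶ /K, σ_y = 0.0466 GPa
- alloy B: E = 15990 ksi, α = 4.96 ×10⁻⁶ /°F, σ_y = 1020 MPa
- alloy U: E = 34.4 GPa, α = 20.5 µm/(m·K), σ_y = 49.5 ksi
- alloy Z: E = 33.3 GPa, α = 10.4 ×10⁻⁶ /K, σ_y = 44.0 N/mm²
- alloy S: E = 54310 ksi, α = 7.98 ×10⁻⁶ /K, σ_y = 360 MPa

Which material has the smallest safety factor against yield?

In consistent units (E in GPa, α in ×10⁻⁶/K, σ_y in MPa):
  alloy A: E = 72.85, α = 9.25, σ_y = 46.60 → σ = 167 MPa, n = 0.279
  alloy B: E = 110.2, α = 8.93, σ_y = 1020 → σ = 244 MPa, n = 4.18
  alloy U: E = 34.40, α = 20.5, σ_y = 341.3 → σ = 175 MPa, n = 1.95
  alloy Z: E = 33.30, α = 10.4, σ_y = 44.00 → σ = 85.9 MPa, n = 0.512
  alloy S: E = 374.5, α = 7.98, σ_y = 360.0 → σ = 741 MPa, n = 0.486
Smallest n: alloy A with n = 0.279.

alloy A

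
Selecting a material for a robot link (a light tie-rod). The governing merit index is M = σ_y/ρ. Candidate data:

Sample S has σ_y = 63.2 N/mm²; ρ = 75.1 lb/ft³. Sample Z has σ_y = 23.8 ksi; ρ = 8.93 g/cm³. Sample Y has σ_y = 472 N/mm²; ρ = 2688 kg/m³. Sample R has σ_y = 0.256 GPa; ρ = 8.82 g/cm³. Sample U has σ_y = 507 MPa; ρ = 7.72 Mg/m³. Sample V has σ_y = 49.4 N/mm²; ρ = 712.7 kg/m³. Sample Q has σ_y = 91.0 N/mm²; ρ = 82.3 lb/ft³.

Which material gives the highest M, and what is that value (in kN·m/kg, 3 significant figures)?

sample Y, M = 176 kN·m/kg

Normalizing units and computing the index:
  sample S: σ_y = 63.20 MPa, ρ = 1203 kg/m³
  sample Z: σ_y = 164.1 MPa, ρ = 8930 kg/m³
  sample Y: σ_y = 472.0 MPa, ρ = 2688 kg/m³
  sample R: σ_y = 256.0 MPa, ρ = 8820 kg/m³
  sample U: σ_y = 507.0 MPa, ρ = 7720 kg/m³
  sample V: σ_y = 49.40 MPa, ρ = 712.7 kg/m³
  sample Q: σ_y = 91.00 MPa, ρ = 1318 kg/m³
  sample Y: M = 176 kN·m/kg
  sample V: M = 69.3 kN·m/kg
  sample Q: M = 69.0 kN·m/kg
  sample U: M = 65.7 kN·m/kg
  sample S: M = 52.5 kN·m/kg
  sample R: M = 29.0 kN·m/kg
  sample Z: M = 18.4 kN·m/kg
Sample Y ranks first.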